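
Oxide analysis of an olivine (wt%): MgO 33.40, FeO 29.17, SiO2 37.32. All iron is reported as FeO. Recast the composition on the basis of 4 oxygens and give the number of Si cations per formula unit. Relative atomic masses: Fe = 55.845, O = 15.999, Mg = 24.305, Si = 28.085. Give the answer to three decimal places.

1.003 Si apfu

33.40 wt% MgO ÷ 40.304 g/mol = 0.82870 mol, giving 0.82870 Mg and 0.82870 O.
29.17 wt% FeO ÷ 71.844 g/mol = 0.40602 mol, giving 0.40602 Fe and 0.40602 O.
37.32 wt% SiO2 ÷ 60.083 g/mol = 0.62114 mol, giving 0.62114 Si and 1.24228 O.
Oxygen sums to 2.47700; scaling by 4/2.47700 = 1.61486 puts the formula on 4 O.
Si: 0.62114 × 1.61486 = 1.003 atoms per formula unit.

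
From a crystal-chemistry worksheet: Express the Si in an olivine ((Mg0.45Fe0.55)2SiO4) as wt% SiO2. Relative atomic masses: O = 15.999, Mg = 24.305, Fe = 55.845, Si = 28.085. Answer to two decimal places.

34.26 wt%

Molar mass of (Mg0.45Fe0.55)2SiO4 = 0.90*24.305 + 1.10*55.845 + 1*28.085 + 4*15.999 = 175.385 g/mol.
Each formula unit contains 1 Si, equivalent to 1/1 = 1.0000 mol SiO2.
M(SiO2) = 1×28.085 + 2×15.999 = 60.083 g/mol.
Mass of SiO2 per formula unit = 1.0000 × 60.083 = 60.083 g.
SiO2 wt% = 60.083 / 175.385 × 100 = 34.26%.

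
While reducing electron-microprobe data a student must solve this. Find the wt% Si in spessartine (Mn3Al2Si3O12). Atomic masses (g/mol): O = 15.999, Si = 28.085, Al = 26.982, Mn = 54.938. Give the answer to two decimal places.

17.02 mass %

Molar mass of Mn3Al2Si3O12: 3*54.938 + 2*26.982 + 3*28.085 + 12*15.999 = 495.021 g/mol.
Mass of Si per formula unit: 3 × 28.085 = 84.255 g.
Weight fraction Si = 84.255 / 495.021 = 0.1702.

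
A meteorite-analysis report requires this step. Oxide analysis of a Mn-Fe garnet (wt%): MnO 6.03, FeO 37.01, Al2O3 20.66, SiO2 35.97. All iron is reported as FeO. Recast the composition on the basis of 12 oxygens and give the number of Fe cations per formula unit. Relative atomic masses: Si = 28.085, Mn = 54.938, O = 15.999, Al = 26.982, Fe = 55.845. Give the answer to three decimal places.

2.570 Fe apfu

MnO (M=70.937): mol = 0.08501; Mn = 0.08501, O = 0.08501.
FeO (M=71.844): mol = 0.51514; Fe = 0.51514, O = 0.51514.
Al2O3 (M=101.961): mol = 0.20263; Al = 0.40526, O = 0.60789.
SiO2 (M=60.083): mol = 0.59867; Si = 0.59867, O = 1.19734.
ΣO = 2.40538; factor = 12/ΣO = 4.98882.
Fe apfu = 0.51514 × 4.98882 = 2.570.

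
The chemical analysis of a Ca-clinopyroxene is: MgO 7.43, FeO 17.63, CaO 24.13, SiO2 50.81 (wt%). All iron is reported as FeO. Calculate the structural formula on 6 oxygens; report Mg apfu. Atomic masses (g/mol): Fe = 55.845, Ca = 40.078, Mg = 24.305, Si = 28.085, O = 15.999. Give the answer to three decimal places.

0.434 Mg apfu

MgO: 7.43/40.304 = 0.18435 mol → 0.18435 mol Mg, 0.18435 mol O.
FeO: 17.63/71.844 = 0.24539 mol → 0.24539 mol Fe, 0.24539 mol O.
CaO: 24.13/56.077 = 0.43030 mol → 0.43030 mol Ca, 0.43030 mol O.
SiO2: 50.81/60.083 = 0.84566 mol → 0.84566 mol Si, 1.69132 mol O.
Total oxygen = 2.55136 mol. Normalization factor = 6/2.55136 = 2.35169.
Mg per 6 O = 0.18435 × 2.35169 = 0.434.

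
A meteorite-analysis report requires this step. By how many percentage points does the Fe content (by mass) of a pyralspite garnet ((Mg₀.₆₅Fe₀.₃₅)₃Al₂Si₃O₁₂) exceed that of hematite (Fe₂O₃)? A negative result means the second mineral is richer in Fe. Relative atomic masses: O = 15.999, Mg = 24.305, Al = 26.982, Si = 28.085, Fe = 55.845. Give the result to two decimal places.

Fe in (Mg₀.₆₅Fe₀.₃₅)₃Al₂Si₃O₁₂: molar mass 436.239 g/mol; 1.05×55.845 = 58.637 g → 13.44 wt%.
Fe in Fe₂O₃: molar mass 159.687 g/mol; 2×55.845 = 111.690 g → 69.94 wt%.
Difference = 13.44 − 69.94 = -56.50 percentage points.

-56.50 percentage points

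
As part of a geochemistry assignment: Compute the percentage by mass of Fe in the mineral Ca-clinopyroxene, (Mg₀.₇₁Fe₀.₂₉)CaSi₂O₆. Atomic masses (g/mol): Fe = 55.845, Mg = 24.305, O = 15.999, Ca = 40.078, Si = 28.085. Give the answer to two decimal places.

7.18 mass %

Molar mass of (Mg₀.₇₁Fe₀.₂₉)CaSi₂O₆: 0.71·24.305 + 0.29·55.845 + 1·40.078 + 2·28.085 + 6·15.999 = 225.694 g/mol.
Mass of Fe per formula unit: 0.29 × 55.845 = 16.195 g.
Weight fraction Fe = 16.195 / 225.694 = 0.0718.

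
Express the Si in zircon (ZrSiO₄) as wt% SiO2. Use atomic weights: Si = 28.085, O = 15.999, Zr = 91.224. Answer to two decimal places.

Molar mass of ZrSiO₄ = 1×91.224 + 1×28.085 + 4×15.999 = 183.305 g/mol.
Each formula unit contains 1 Si, equivalent to 1/1 = 1.0000 mol SiO2.
M(SiO2) = 1×28.085 + 2×15.999 = 60.083 g/mol.
Mass of SiO2 per formula unit = 1.0000 × 60.083 = 60.083 g.
SiO2 wt% = 60.083 / 183.305 × 100 = 32.78%.

32.78 wt%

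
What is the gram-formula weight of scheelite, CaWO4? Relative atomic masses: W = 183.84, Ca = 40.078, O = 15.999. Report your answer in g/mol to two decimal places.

287.91 g/mol

M = 1×40.078 + 1×183.84 + 4×15.999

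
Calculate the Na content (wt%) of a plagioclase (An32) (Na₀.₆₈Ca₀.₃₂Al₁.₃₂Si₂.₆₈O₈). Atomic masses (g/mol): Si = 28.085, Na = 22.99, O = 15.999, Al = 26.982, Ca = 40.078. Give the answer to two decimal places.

Formula mass = 0.68×22.99 + 0.32×40.078 + 1.32×26.982 + 2.68×28.085 + 8×15.999 = 267.334 g/mol, of which 15.633 g is Na.
So Na makes up 15.633/267.334 = 0.0585 of the mass, i.e. 5.85%.

5.85 wt%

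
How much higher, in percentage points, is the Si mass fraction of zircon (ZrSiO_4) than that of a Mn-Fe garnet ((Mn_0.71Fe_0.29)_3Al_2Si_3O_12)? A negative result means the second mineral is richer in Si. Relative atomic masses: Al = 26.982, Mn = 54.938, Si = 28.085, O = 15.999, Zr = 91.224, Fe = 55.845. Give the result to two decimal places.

-1.67 percentage points

First mineral: 28.085 g Si in 183.305 g formula = 15.32 wt% Si.
Second mineral: 84.255 g Si in 495.810 g formula = 16.99 wt% Si.
15.32% − 16.99% gives a difference of -1.67 percentage points.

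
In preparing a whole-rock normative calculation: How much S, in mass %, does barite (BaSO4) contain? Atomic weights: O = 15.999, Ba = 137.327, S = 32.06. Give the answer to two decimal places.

M(BaSO4) = 233.383 g/mol.
S contributes 1 × 32.06 = 32.060 g per mole.
32.060/233.383 = 0.1374 → 13.74%.

13.74 mass %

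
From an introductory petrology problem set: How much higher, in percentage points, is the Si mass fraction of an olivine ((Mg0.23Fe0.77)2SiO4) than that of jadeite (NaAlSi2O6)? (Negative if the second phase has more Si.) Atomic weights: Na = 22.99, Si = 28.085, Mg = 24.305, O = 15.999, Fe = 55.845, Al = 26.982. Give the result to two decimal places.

M((Mg0.23Fe0.77)2SiO4) = 189.263 g/mol, so wt% Si = 28.085/189.263 × 100 = 14.84%.
M(NaAlSi2O6) = 202.136 g/mol, so wt% Si = 56.170/202.136 × 100 = 27.79%.
14.84 − 27.79 = -12.95 pp.

-12.95 percentage points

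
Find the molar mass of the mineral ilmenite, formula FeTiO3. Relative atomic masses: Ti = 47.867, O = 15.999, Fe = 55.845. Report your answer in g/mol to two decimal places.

151.71 g/mol

The formula mass is the sum 1×55.845 + 1×47.867 + 3×15.999.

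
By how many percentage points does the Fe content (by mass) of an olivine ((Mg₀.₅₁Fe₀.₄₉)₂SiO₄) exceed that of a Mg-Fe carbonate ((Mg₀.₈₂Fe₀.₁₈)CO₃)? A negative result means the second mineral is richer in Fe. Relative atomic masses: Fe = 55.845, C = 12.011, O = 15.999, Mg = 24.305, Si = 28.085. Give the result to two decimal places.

20.72 percentage points

M((Mg₀.₅₁Fe₀.₄₉)₂SiO₄) = 171.600 g/mol, so wt% Fe = 54.728/171.600 × 100 = 31.89%.
M((Mg₀.₈₂Fe₀.₁₈)CO₃) = 89.990 g/mol, so wt% Fe = 10.052/89.990 × 100 = 11.17%.
31.89 − 11.17 = 20.72 pp.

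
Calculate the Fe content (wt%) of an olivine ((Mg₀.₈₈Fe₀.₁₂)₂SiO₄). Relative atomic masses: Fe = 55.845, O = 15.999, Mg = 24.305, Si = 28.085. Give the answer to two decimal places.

M((Mg₀.₈₈Fe₀.₁₂)₂SiO₄) = 148.261 g/mol.
Fe contributes 0.24 × 55.845 = 13.403 g per mole.
13.403/148.261 = 0.0904 → 9.04%.

9.04 wt%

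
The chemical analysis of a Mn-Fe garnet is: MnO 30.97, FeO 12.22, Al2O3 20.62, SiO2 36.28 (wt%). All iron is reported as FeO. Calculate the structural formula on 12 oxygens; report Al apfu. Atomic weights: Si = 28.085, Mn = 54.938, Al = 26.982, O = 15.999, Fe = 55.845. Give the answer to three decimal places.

MnO: 30.97/70.937 = 0.43658 mol → 0.43658 mol Mn, 0.43658 mol O.
FeO: 12.22/71.844 = 0.17009 mol → 0.17009 mol Fe, 0.17009 mol O.
Al2O3: 20.62/101.961 = 0.20223 mol → 0.40446 mol Al, 0.60669 mol O.
SiO2: 36.28/60.083 = 0.60383 mol → 0.60383 mol Si, 1.20766 mol O.
Total oxygen = 2.42102 mol. Normalization factor = 12/2.42102 = 4.95659.
Al per 12 O = 0.40446 × 4.95659 = 2.005.

2.005 Al apfu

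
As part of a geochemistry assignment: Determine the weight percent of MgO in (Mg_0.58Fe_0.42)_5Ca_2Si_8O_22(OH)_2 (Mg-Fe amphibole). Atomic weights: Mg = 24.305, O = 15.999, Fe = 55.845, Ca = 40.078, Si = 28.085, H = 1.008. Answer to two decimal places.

Formula mass = 878.587 g/mol.
2.90 Mg → 2.9000 mol MgO per formula unit; M(MgO) = 40.304, so MgO mass = 116.882 g.
116.882/878.587 × 100 = 13.30 wt%.

13.30 wt%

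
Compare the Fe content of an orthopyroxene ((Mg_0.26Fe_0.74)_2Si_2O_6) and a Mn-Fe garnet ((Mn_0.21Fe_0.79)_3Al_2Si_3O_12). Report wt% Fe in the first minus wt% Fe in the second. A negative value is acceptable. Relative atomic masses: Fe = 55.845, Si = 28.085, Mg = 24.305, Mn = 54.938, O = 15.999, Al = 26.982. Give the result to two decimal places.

6.78 percentage points

M((Mg_0.26Fe_0.74)_2Si_2O_6) = 247.453 g/mol, so wt% Fe = 82.651/247.453 × 100 = 33.40%.
M((Mn_0.21Fe_0.79)_3Al_2Si_3O_12) = 497.171 g/mol, so wt% Fe = 132.353/497.171 × 100 = 26.62%.
33.40 − 26.62 = 6.78 pp.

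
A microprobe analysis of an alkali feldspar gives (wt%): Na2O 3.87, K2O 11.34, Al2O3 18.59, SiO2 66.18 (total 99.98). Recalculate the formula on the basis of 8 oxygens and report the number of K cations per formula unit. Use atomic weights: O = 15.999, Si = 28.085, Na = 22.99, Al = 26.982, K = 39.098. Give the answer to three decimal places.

0.657 K apfu

Na2O: 3.87/61.979 = 0.06244 mol → 0.12488 mol Na, 0.06244 mol O.
K2O: 11.34/94.195 = 0.12039 mol → 0.24078 mol K, 0.12039 mol O.
Al2O3: 18.59/101.961 = 0.18232 mol → 0.36464 mol Al, 0.54696 mol O.
SiO2: 66.18/60.083 = 1.10148 mol → 1.10148 mol Si, 2.20296 mol O.
Total oxygen = 2.93275 mol. Normalization factor = 8/2.93275 = 2.72782.
K per 8 O = 0.24078 × 2.72782 = 0.657.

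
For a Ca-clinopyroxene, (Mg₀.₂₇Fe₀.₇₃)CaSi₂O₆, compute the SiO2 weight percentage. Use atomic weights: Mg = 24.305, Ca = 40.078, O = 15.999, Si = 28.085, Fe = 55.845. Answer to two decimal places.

50.16 wt%

Molar mass of (Mg₀.₂₇Fe₀.₇₃)CaSi₂O₆ = 0.27·24.305 + 0.73·55.845 + 1·40.078 + 2·28.085 + 6·15.999 = 239.571 g/mol.
Each formula unit contains 2 Si, equivalent to 2/1 = 2.0000 mol SiO2.
M(SiO2) = 1×28.085 + 2×15.999 = 60.083 g/mol.
Mass of SiO2 per formula unit = 2.0000 × 60.083 = 120.166 g.
SiO2 wt% = 120.166 / 239.571 × 100 = 50.16%.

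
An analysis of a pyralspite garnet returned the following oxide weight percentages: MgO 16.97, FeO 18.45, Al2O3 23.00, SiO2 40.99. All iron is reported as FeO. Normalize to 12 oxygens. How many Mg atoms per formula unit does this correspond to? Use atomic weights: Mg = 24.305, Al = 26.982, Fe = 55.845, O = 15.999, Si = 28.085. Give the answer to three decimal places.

1.858 Mg apfu

MgO (M=40.304): mol = 0.42105; Mg = 0.42105, O = 0.42105.
FeO (M=71.844): mol = 0.25681; Fe = 0.25681, O = 0.25681.
Al2O3 (M=101.961): mol = 0.22558; Al = 0.45116, O = 0.67674.
SiO2 (M=60.083): mol = 0.68222; Si = 0.68222, O = 1.36444.
ΣO = 2.71904; factor = 12/ΣO = 4.41332.
Mg apfu = 0.42105 × 4.41332 = 1.858.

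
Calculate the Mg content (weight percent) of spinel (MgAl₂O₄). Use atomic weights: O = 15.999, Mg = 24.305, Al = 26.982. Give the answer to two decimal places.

Formula mass = 1*24.305 + 2*26.982 + 4*15.999 = 142.265 g/mol, of which 24.305 g is Mg.
So Mg makes up 24.305/142.265 = 0.1708 of the mass, i.e. 17.08%.

17.08 weight percent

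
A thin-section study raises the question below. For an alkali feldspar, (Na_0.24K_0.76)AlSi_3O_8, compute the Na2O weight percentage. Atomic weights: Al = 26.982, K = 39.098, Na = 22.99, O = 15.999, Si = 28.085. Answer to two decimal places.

Molar mass of (Na_0.24K_0.76)AlSi_3O_8 = 0.24×22.99 + 0.76×39.098 + 1×26.982 + 3×28.085 + 8×15.999 = 274.461 g/mol.
Each formula unit contains 0.24 Na, equivalent to 0.24/2 = 0.1200 mol Na2O.
M(Na2O) = 2×22.99 + 1×15.999 = 61.979 g/mol.
Mass of Na2O per formula unit = 0.1200 × 61.979 = 7.437 g.
Na2O wt% = 7.437 / 274.461 × 100 = 2.71%.

2.71 wt%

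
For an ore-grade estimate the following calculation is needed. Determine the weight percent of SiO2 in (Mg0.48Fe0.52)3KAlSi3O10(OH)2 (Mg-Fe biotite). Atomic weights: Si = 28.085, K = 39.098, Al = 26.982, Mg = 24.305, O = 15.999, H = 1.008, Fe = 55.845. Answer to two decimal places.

Molar mass of (Mg0.48Fe0.52)3KAlSi3O10(OH)2 = 1.44*24.305 + 1.56*55.845 + 1*39.098 + 1*26.982 + 3*28.085 + 12*15.999 + 2*1.008 = 466.456 g/mol.
Each formula unit contains 3 Si, equivalent to 3/1 = 3.0000 mol SiO2.
M(SiO2) = 1×28.085 + 2×15.999 = 60.083 g/mol.
Mass of SiO2 per formula unit = 3.0000 × 60.083 = 180.249 g.
SiO2 wt% = 180.249 / 466.456 × 100 = 38.64%.

38.64 wt%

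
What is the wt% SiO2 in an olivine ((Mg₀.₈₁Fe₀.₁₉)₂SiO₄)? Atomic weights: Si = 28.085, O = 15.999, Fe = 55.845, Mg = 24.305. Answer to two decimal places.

Molar mass of (Mg₀.₈₁Fe₀.₁₉)₂SiO₄ = 1.62×24.305 + 0.38×55.845 + 1×28.085 + 4×15.999 = 152.676 g/mol.
Each formula unit contains 1 Si, equivalent to 1/1 = 1.0000 mol SiO2.
M(SiO2) = 1×28.085 + 2×15.999 = 60.083 g/mol.
Mass of SiO2 per formula unit = 1.0000 × 60.083 = 60.083 g.
SiO2 wt% = 60.083 / 152.676 × 100 = 39.35%.

39.35 wt%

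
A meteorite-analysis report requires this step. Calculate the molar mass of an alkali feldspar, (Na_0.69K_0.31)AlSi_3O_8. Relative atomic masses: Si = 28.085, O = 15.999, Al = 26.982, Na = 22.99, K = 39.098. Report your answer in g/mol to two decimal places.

267.21 g/mol

Na: 0.69 × 22.99 = 15.8631
K: 0.31 × 39.098 = 12.1204
Al: 1 × 26.982 = 26.9820
Si: 3 × 28.085 = 84.2550
O: 8 × 15.999 = 127.9920
Summing the contributions gives the formula mass.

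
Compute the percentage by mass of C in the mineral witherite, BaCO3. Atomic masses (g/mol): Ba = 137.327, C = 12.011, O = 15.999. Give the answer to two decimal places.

6.09 wt%

Molar mass of BaCO3: 1×137.327 + 1×12.011 + 3×15.999 = 197.335 g/mol.
Mass of C per formula unit: 1 × 12.011 = 12.011 g.
Weight fraction C = 12.011 / 197.335 = 0.0609.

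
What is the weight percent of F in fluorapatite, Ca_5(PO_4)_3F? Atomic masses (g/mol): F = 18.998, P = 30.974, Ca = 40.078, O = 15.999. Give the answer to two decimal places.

3.77 mass %

M(Ca_5(PO_4)_3F) = 504.298 g/mol.
F contributes 1 × 18.998 = 18.998 g per mole.
18.998/504.298 = 0.0377 → 3.77%.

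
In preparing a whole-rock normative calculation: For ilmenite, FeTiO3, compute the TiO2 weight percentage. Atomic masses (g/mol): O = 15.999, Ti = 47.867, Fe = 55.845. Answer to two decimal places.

52.64 wt%

M(FeTiO3) = 151.709 g/mol; M(TiO2) = 79.865 g/mol.
Moles TiO2 per formula unit = 1 Ti ÷ 1 = 1.0000.
TiO2 fraction = (1.0000 × 79.865) / 151.709 = 79.865/151.709 = 0.5264.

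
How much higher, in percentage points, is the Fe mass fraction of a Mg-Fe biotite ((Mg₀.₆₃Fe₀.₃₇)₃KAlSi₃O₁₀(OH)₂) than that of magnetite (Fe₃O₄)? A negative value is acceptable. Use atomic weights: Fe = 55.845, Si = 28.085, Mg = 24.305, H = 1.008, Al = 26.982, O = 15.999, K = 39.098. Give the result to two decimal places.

First mineral: 61.988 g Fe in 452.263 g formula = 13.71 wt% Fe.
Second mineral: 167.535 g Fe in 231.531 g formula = 72.36 wt% Fe.
13.71% − 72.36% gives a difference of -58.65 percentage points.

-58.65 percentage points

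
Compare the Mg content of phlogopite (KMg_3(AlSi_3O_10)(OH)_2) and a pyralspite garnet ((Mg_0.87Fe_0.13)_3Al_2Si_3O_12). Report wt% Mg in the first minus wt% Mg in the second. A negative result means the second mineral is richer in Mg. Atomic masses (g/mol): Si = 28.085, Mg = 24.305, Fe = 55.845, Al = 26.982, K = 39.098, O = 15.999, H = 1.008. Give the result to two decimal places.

Mg in KMg_3(AlSi_3O_10)(OH)_2: molar mass 417.254 g/mol; 3×24.305 = 72.915 g → 17.47 wt%.
Mg in (Mg_0.87Fe_0.13)_3Al_2Si_3O_12: molar mass 415.423 g/mol; 2.61×24.305 = 63.436 g → 15.27 wt%.
Difference = 17.47 − 15.27 = 2.20 percentage points.

2.20 percentage points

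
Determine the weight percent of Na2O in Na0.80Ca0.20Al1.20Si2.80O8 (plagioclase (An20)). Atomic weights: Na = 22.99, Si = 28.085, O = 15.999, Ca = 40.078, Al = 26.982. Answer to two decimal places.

Molar mass of Na0.80Ca0.20Al1.20Si2.80O8 = 0.80·22.99 + 0.20·40.078 + 1.20·26.982 + 2.80·28.085 + 8·15.999 = 265.416 g/mol.
Each formula unit contains 0.80 Na, equivalent to 0.80/2 = 0.4000 mol Na2O.
M(Na2O) = 2×22.99 + 1×15.999 = 61.979 g/mol.
Mass of Na2O per formula unit = 0.4000 × 61.979 = 24.792 g.
Na2O wt% = 24.792 / 265.416 × 100 = 9.34%.

9.34 wt%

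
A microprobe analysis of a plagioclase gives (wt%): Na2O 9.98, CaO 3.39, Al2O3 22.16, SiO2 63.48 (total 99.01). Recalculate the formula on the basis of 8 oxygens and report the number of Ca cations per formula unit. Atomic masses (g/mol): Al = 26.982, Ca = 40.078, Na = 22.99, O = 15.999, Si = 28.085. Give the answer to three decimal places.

0.162 Ca apfu

Na2O: 9.98/61.979 = 0.16102 mol → 0.32204 mol Na, 0.16102 mol O.
CaO: 3.39/56.077 = 0.06045 mol → 0.06045 mol Ca, 0.06045 mol O.
Al2O3: 22.16/101.961 = 0.21734 mol → 0.43468 mol Al, 0.65202 mol O.
SiO2: 63.48/60.083 = 1.05654 mol → 1.05654 mol Si, 2.11308 mol O.
Total oxygen = 2.98657 mol. Normalization factor = 8/2.98657 = 2.67866.
Ca per 8 O = 0.06045 × 2.67866 = 0.162.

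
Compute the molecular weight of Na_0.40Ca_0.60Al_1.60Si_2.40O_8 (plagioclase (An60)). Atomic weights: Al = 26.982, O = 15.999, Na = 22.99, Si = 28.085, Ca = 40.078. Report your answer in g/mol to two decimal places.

The formula mass is the sum 0.40·22.99 + 0.60·40.078 + 1.60·26.982 + 2.40·28.085 + 8·15.999.

271.81 g/mol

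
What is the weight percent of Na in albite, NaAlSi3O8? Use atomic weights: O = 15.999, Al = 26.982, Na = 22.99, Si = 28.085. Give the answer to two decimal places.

8.77 weight percent

M(NaAlSi3O8) = 262.219 g/mol.
Na contributes 1 × 22.99 = 22.990 g per mole.
22.990/262.219 = 0.0877 → 8.77%.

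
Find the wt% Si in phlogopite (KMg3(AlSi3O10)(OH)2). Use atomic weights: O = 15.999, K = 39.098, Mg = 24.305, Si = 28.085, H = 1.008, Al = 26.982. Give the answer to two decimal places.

M(KMg3(AlSi3O10)(OH)2) = 417.254 g/mol.
Si contributes 3 × 28.085 = 84.255 g per mole.
84.255/417.254 = 0.2019 → 20.19%.

20.19 mass %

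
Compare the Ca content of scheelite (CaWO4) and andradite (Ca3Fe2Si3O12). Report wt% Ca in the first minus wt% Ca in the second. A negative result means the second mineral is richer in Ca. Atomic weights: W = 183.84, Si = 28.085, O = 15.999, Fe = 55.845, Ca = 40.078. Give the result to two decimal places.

-9.74 percentage points

M(CaWO4) = 287.914 g/mol, so wt% Ca = 40.078/287.914 × 100 = 13.92%.
M(Ca3Fe2Si3O12) = 508.167 g/mol, so wt% Ca = 120.234/508.167 × 100 = 23.66%.
13.92 − 23.66 = -9.74 pp.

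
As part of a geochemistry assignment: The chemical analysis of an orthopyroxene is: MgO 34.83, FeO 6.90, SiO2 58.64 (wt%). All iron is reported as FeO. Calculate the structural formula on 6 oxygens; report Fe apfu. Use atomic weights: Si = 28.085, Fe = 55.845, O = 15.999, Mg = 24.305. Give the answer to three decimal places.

0.198 Fe apfu

MgO (M=40.304): mol = 0.86418; Mg = 0.86418, O = 0.86418.
FeO (M=71.844): mol = 0.09604; Fe = 0.09604, O = 0.09604.
SiO2 (M=60.083): mol = 0.97598; Si = 0.97598, O = 1.95196.
ΣO = 2.91218; factor = 6/ΣO = 2.06031.
Fe apfu = 0.09604 × 2.06031 = 0.198.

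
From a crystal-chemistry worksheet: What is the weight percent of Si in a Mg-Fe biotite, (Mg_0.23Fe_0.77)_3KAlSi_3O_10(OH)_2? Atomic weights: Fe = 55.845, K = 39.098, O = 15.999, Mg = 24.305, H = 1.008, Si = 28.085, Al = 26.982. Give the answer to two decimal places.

Molar mass of (Mg_0.23Fe_0.77)_3KAlSi_3O_10(OH)_2: 0.69·24.305 + 2.31·55.845 + 1·39.098 + 1·26.982 + 3·28.085 + 12·15.999 + 2·1.008 = 490.111 g/mol.
Mass of Si per formula unit: 3 × 28.085 = 84.255 g.
Weight fraction Si = 84.255 / 490.111 = 0.1719.

17.19 wt%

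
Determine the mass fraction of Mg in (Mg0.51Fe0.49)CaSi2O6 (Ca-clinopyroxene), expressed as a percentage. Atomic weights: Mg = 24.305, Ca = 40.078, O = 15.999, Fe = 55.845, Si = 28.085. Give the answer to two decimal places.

M((Mg0.51Fe0.49)CaSi2O6) = 232.002 g/mol.
Mg contributes 0.51 × 24.305 = 12.396 g per mole.
12.396/232.002 = 0.0534 → 5.34%.

5.34 weight percent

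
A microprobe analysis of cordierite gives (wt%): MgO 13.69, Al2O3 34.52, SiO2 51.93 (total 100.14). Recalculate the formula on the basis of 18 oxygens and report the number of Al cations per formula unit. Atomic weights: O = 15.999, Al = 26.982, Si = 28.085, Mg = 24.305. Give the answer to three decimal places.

MgO (M=40.304): mol = 0.33967; Mg = 0.33967, O = 0.33967.
Al2O3 (M=101.961): mol = 0.33856; Al = 0.67712, O = 1.01568.
SiO2 (M=60.083): mol = 0.86430; Si = 0.86430, O = 1.72860.
ΣO = 3.08395; factor = 18/ΣO = 5.83667.
Al apfu = 0.67712 × 5.83667 = 3.952.

3.952 Al apfu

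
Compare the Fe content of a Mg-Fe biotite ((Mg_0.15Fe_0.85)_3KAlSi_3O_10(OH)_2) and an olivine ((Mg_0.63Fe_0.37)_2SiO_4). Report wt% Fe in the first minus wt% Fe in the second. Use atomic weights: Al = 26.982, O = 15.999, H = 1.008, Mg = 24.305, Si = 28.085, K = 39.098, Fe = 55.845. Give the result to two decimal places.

First mineral: 142.405 g Fe in 497.681 g formula = 28.61 wt% Fe.
Second mineral: 41.325 g Fe in 164.031 g formula = 25.19 wt% Fe.
28.61% − 25.19% gives a difference of 3.42 percentage points.

3.42 percentage points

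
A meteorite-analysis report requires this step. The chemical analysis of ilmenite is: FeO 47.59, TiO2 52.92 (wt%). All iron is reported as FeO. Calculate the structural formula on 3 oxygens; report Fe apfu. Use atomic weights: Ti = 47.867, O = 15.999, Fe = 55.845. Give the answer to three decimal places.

1.000 Fe apfu

47.59 wt% FeO ÷ 71.844 g/mol = 0.66241 mol, giving 0.66241 Fe and 0.66241 O.
52.92 wt% TiO2 ÷ 79.865 g/mol = 0.66262 mol, giving 0.66262 Ti and 1.32524 O.
Oxygen sums to 1.98765; scaling by 3/1.98765 = 1.50932 puts the formula on 3 O.
Fe: 0.66241 × 1.50932 = 1.000 atoms per formula unit.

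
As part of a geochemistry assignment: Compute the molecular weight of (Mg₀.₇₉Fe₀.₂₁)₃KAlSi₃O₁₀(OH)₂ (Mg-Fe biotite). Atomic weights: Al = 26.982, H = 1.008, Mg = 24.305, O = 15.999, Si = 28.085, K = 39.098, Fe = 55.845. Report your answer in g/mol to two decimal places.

The formula mass is the sum 2.37×24.305 + 0.63×55.845 + 1×39.098 + 1×26.982 + 3×28.085 + 12×15.999 + 2×1.008.

437.12 g/mol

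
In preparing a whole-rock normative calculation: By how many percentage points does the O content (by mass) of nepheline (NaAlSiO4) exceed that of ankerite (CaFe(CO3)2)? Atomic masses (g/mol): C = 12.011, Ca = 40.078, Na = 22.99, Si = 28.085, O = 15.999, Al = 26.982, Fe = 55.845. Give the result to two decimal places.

0.60 percentage points

M(NaAlSiO4) = 142.053 g/mol, so wt% O = 63.996/142.053 × 100 = 45.05%.
M(CaFe(CO3)2) = 215.939 g/mol, so wt% O = 95.994/215.939 × 100 = 44.45%.
45.05 − 44.45 = 0.60 pp.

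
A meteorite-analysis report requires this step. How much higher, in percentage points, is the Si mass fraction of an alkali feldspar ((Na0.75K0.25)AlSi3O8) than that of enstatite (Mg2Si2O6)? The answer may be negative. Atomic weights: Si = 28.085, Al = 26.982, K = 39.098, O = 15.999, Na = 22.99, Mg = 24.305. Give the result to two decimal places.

M((Na0.75K0.25)AlSi3O8) = 266.246 g/mol, so wt% Si = 84.255/266.246 × 100 = 31.65%.
M(Mg2Si2O6) = 200.774 g/mol, so wt% Si = 56.170/200.774 × 100 = 27.98%.
31.65 − 27.98 = 3.67 pp.

3.67 percentage points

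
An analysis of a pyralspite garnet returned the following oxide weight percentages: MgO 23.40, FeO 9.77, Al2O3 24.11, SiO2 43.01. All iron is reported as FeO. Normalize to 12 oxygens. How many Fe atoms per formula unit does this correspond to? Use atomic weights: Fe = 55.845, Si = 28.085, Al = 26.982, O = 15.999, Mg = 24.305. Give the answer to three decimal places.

0.571 Fe apfu

MgO (M=40.304): mol = 0.58059; Mg = 0.58059, O = 0.58059.
FeO (M=71.844): mol = 0.13599; Fe = 0.13599, O = 0.13599.
Al2O3 (M=101.961): mol = 0.23646; Al = 0.47292, O = 0.70938.
SiO2 (M=60.083): mol = 0.71584; Si = 0.71584, O = 1.43168.
ΣO = 2.85764; factor = 12/ΣO = 4.19927.
Fe apfu = 0.13599 × 4.19927 = 0.571.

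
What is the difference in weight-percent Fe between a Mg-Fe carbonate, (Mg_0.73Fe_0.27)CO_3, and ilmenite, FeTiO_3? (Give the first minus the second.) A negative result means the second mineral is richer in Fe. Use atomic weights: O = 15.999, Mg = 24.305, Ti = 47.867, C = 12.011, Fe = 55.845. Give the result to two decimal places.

-20.57 percentage points

First mineral: 15.078 g Fe in 92.829 g formula = 16.24 wt% Fe.
Second mineral: 55.845 g Fe in 151.709 g formula = 36.81 wt% Fe.
16.24% − 36.81% gives a difference of -20.57 percentage points.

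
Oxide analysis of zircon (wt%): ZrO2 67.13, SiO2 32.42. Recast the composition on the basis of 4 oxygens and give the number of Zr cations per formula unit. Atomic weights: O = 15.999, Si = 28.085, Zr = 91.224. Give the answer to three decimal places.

1.005 Zr apfu

67.13 wt% ZrO2 ÷ 123.222 g/mol = 0.54479 mol, giving 0.54479 Zr and 1.08958 O.
32.42 wt% SiO2 ÷ 60.083 g/mol = 0.53959 mol, giving 0.53959 Si and 1.07918 O.
Oxygen sums to 2.16876; scaling by 4/2.16876 = 1.84437 puts the formula on 4 O.
Zr: 0.54479 × 1.84437 = 1.005 atoms per formula unit.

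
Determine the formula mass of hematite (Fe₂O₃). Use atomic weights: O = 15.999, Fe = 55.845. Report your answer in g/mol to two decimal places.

159.69 g/mol

Fe: 2 × 55.845 = 111.6900
O: 3 × 15.999 = 47.9970
Summing the contributions gives the formula mass.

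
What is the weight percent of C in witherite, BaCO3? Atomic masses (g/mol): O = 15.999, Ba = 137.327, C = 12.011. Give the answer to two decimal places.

Molar mass of BaCO3: 1*137.327 + 1*12.011 + 3*15.999 = 197.335 g/mol.
Mass of C per formula unit: 1 × 12.011 = 12.011 g.
Weight fraction C = 12.011 / 197.335 = 0.0609.

6.09 wt%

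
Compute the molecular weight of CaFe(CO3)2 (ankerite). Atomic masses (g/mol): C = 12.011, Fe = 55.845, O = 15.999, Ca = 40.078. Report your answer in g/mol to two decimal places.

215.94 g/mol

Ca: 1 × 40.078 = 40.0780
Fe: 1 × 55.845 = 55.8450
C: 2 × 12.011 = 24.0220
O: 6 × 15.999 = 95.9940
Summing the contributions gives the formula mass.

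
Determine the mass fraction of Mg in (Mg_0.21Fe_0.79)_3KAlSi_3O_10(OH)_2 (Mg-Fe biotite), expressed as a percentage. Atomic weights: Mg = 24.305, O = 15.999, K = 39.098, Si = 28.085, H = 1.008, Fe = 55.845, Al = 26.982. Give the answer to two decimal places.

3.11 wt%

M((Mg_0.21Fe_0.79)_3KAlSi_3O_10(OH)_2) = 492.004 g/mol.
Mg contributes 0.63 × 24.305 = 15.312 g per mole.
15.312/492.004 = 0.0311 → 3.11%.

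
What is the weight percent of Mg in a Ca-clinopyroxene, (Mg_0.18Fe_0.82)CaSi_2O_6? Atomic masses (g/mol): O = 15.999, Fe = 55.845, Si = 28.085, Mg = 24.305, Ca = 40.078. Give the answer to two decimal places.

1.80 mass %

Molar mass of (Mg_0.18Fe_0.82)CaSi_2O_6: 0.18·24.305 + 0.82·55.845 + 1·40.078 + 2·28.085 + 6·15.999 = 242.410 g/mol.
Mass of Mg per formula unit: 0.18 × 24.305 = 4.375 g.
Weight fraction Mg = 4.375 / 242.410 = 0.0180.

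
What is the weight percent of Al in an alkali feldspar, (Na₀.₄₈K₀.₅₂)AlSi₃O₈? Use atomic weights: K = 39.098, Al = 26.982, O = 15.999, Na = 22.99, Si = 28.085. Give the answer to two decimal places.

9.97 wt%

Molar mass of (Na₀.₄₈K₀.₅₂)AlSi₃O₈: 0.48*22.99 + 0.52*39.098 + 1*26.982 + 3*28.085 + 8*15.999 = 270.595 g/mol.
Mass of Al per formula unit: 1 × 26.982 = 26.982 g.
Weight fraction Al = 26.982 / 270.595 = 0.0997.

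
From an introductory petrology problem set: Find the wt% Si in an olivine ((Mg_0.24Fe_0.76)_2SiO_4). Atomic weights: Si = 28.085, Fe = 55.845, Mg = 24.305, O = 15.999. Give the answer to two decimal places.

14.89 weight percent

M((Mg_0.24Fe_0.76)_2SiO_4) = 188.632 g/mol.
Si contributes 1 × 28.085 = 28.085 g per mole.
28.085/188.632 = 0.1489 → 14.89%.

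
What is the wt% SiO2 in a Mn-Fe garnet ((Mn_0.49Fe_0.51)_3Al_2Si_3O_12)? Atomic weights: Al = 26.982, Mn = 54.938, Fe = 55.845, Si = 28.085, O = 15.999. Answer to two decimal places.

M((Mn_0.49Fe_0.51)_3Al_2Si_3O_12) = 496.409 g/mol; M(SiO2) = 60.083 g/mol.
Moles SiO2 per formula unit = 3 Si ÷ 1 = 3.0000.
SiO2 fraction = (3.0000 × 60.083) / 496.409 = 180.249/496.409 = 0.3631.

36.31 wt%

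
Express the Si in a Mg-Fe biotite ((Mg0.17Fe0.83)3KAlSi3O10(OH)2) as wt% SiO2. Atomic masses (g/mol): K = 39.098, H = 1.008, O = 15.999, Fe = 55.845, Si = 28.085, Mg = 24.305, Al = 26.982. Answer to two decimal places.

M((Mg0.17Fe0.83)3KAlSi3O10(OH)2) = 495.789 g/mol; M(SiO2) = 60.083 g/mol.
Moles SiO2 per formula unit = 3 Si ÷ 1 = 3.0000.
SiO2 fraction = (3.0000 × 60.083) / 495.789 = 180.249/495.789 = 0.3636.

36.36 wt%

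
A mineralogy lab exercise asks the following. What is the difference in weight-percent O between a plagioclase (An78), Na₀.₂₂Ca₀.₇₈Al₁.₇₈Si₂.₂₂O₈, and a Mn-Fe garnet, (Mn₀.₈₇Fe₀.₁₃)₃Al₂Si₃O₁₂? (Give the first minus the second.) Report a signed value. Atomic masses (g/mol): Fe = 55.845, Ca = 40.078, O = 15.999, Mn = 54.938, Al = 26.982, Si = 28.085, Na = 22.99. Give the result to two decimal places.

7.84 percentage points

O in Na₀.₂₂Ca₀.₇₈Al₁.₇₈Si₂.₂₂O₈: molar mass 274.687 g/mol; 8×15.999 = 127.992 g → 46.60 wt%.
O in (Mn₀.₈₇Fe₀.₁₃)₃Al₂Si₃O₁₂: molar mass 495.375 g/mol; 12×15.999 = 191.988 g → 38.76 wt%.
Difference = 46.60 − 38.76 = 7.84 percentage points.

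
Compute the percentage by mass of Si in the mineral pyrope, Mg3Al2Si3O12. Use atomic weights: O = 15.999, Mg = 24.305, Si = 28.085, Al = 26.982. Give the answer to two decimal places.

20.90 wt%

Molar mass of Mg3Al2Si3O12: 3*24.305 + 2*26.982 + 3*28.085 + 12*15.999 = 403.122 g/mol.
Mass of Si per formula unit: 3 × 28.085 = 84.255 g.
Weight fraction Si = 84.255 / 403.122 = 0.2090.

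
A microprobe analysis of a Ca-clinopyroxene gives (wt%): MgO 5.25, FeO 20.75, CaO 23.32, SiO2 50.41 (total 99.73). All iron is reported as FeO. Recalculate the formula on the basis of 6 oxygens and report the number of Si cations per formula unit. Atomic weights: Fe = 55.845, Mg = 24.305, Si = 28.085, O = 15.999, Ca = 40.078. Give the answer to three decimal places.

MgO: 5.25/40.304 = 0.13026 mol → 0.13026 mol Mg, 0.13026 mol O.
FeO: 20.75/71.844 = 0.28882 mol → 0.28882 mol Fe, 0.28882 mol O.
CaO: 23.32/56.077 = 0.41586 mol → 0.41586 mol Ca, 0.41586 mol O.
SiO2: 50.41/60.083 = 0.83901 mol → 0.83901 mol Si, 1.67802 mol O.
Total oxygen = 2.51296 mol. Normalization factor = 6/2.51296 = 2.38762.
Si per 6 O = 0.83901 × 2.38762 = 2.003.

2.003 Si apfu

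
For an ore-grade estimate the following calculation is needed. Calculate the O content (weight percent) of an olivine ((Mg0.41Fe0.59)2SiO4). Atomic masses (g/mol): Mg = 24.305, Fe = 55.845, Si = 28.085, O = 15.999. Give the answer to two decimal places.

Formula mass = 0.82×24.305 + 1.18×55.845 + 1×28.085 + 4×15.999 = 177.908 g/mol, of which 63.996 g is O.
So O makes up 63.996/177.908 = 0.3597 of the mass, i.e. 35.97%.

35.97 weight percent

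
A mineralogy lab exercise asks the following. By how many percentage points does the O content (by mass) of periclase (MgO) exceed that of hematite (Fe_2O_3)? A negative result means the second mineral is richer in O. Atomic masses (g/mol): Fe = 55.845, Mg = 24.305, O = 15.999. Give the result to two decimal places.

O in MgO: molar mass 40.304 g/mol; 1×15.999 = 15.999 g → 39.70 wt%.
O in Fe_2O_3: molar mass 159.687 g/mol; 3×15.999 = 47.997 g → 30.06 wt%.
Difference = 39.70 − 30.06 = 9.64 percentage points.

9.64 percentage points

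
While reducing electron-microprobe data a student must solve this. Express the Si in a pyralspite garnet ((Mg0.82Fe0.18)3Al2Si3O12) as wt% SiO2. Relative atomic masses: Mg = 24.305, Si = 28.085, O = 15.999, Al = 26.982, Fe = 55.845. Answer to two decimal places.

42.90 wt%

Formula mass = 420.154 g/mol.
3 Si → 3.0000 mol SiO2 per formula unit; M(SiO2) = 60.083, so SiO2 mass = 180.249 g.
180.249/420.154 × 100 = 42.90 wt%.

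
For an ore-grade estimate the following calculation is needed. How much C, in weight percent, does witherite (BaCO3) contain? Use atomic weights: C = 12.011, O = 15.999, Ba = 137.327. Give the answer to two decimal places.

6.09 weight percent

Formula mass = 1×137.327 + 1×12.011 + 3×15.999 = 197.335 g/mol, of which 12.011 g is C.
So C makes up 12.011/197.335 = 0.0609 of the mass, i.e. 6.09%.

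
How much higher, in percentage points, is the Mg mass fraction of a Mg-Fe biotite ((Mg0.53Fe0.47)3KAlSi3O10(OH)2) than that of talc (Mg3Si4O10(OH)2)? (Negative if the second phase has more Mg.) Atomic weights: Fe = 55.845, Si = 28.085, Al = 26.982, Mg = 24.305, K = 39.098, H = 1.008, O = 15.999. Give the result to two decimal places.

First mineral: 38.645 g Mg in 461.725 g formula = 8.37 wt% Mg.
Second mineral: 72.915 g Mg in 379.259 g formula = 19.23 wt% Mg.
8.37% − 19.23% gives a difference of -10.86 percentage points.

-10.86 percentage points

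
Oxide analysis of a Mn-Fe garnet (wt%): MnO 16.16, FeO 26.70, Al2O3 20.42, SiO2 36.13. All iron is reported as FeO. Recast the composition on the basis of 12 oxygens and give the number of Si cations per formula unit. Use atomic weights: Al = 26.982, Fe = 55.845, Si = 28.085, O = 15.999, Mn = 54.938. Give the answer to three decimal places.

3.003 Si apfu

MnO (M=70.937): mol = 0.22781; Mn = 0.22781, O = 0.22781.
FeO (M=71.844): mol = 0.37164; Fe = 0.37164, O = 0.37164.
Al2O3 (M=101.961): mol = 0.20027; Al = 0.40054, O = 0.60081.
SiO2 (M=60.083): mol = 0.60133; Si = 0.60133, O = 1.20266.
ΣO = 2.40292; factor = 12/ΣO = 4.99392.
Si apfu = 0.60133 × 4.99392 = 3.003.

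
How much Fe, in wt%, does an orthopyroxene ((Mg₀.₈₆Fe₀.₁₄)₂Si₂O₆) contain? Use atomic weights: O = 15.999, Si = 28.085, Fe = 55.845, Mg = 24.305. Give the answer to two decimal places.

M((Mg₀.₈₆Fe₀.₁₄)₂Si₂O₆) = 209.605 g/mol.
Fe contributes 0.28 × 55.845 = 15.637 g per mole.
15.637/209.605 = 0.0746 → 7.46%.

7.46 wt%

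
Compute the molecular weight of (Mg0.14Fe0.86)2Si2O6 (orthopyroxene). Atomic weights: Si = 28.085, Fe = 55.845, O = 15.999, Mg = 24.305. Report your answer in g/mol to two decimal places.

Mg: 0.28 × 24.305 = 6.8054
Fe: 1.72 × 55.845 = 96.0534
Si: 2 × 28.085 = 56.1700
O: 6 × 15.999 = 95.9940
Summing the contributions gives the formula mass.

255.02 g/mol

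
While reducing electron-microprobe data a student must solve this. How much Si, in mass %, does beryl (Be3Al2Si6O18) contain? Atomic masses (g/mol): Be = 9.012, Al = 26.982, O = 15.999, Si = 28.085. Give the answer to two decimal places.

Molar mass of Be3Al2Si6O18: 3·9.012 + 2·26.982 + 6·28.085 + 18·15.999 = 537.492 g/mol.
Mass of Si per formula unit: 6 × 28.085 = 168.510 g.
Weight fraction Si = 168.510 / 537.492 = 0.3135.

31.35 mass %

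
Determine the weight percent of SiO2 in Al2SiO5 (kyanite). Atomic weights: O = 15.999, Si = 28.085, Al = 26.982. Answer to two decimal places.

37.08 wt%

Molar mass of Al2SiO5 = 2·26.982 + 1·28.085 + 5·15.999 = 162.044 g/mol.
Each formula unit contains 1 Si, equivalent to 1/1 = 1.0000 mol SiO2.
M(SiO2) = 1×28.085 + 2×15.999 = 60.083 g/mol.
Mass of SiO2 per formula unit = 1.0000 × 60.083 = 60.083 g.
SiO2 wt% = 60.083 / 162.044 × 100 = 37.08%.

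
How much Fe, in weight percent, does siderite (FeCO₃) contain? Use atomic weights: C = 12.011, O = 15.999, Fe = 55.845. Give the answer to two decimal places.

Formula mass = 1×55.845 + 1×12.011 + 3×15.999 = 115.853 g/mol, of which 55.845 g is Fe.
So Fe makes up 55.845/115.853 = 0.4820 of the mass, i.e. 48.20%.

48.20 weight percent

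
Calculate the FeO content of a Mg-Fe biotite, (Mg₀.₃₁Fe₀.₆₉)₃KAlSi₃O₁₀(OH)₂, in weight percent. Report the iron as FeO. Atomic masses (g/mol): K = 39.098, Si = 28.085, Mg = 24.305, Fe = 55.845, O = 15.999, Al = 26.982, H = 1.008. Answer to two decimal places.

Molar mass of (Mg₀.₃₁Fe₀.₆₉)₃KAlSi₃O₁₀(OH)₂ = 0.93*24.305 + 2.07*55.845 + 1*39.098 + 1*26.982 + 3*28.085 + 12*15.999 + 2*1.008 = 482.542 g/mol.
Each formula unit contains 2.07 Fe, equivalent to 2.07/1 = 2.0700 mol FeO.
M(FeO) = 1×55.845 + 1×15.999 = 71.844 g/mol.
Mass of FeO per formula unit = 2.0700 × 71.844 = 148.717 g.
FeO wt% = 148.717 / 482.542 × 100 = 30.82%.

30.82 wt%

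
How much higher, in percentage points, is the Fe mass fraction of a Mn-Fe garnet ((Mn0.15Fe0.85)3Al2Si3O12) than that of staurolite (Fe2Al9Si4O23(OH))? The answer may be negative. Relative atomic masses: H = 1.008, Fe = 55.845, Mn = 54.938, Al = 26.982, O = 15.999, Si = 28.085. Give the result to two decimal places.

15.52 percentage points

Fe in (Mn0.15Fe0.85)3Al2Si3O12: molar mass 497.334 g/mol; 2.55×55.845 = 142.405 g → 28.63 wt%.
Fe in Fe2Al9Si4O23(OH): molar mass 851.852 g/mol; 2×55.845 = 111.690 g → 13.11 wt%.
Difference = 28.63 − 13.11 = 15.52 percentage points.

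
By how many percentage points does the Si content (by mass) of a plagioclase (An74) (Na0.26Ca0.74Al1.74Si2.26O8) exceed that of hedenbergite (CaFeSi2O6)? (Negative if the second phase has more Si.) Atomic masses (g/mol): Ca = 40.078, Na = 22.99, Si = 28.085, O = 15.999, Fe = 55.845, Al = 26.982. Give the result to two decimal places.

Si in Na0.26Ca0.74Al1.74Si2.26O8: molar mass 274.048 g/mol; 2.26×28.085 = 63.472 g → 23.16 wt%.
Si in CaFeSi2O6: molar mass 248.087 g/mol; 2×28.085 = 56.170 g → 22.64 wt%.
Difference = 23.16 − 22.64 = 0.52 percentage points.

0.52 percentage points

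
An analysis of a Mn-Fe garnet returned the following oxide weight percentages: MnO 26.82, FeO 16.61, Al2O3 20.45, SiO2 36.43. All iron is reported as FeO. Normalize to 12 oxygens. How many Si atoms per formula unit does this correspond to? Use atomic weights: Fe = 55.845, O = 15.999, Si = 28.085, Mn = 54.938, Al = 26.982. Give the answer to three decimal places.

3.002 Si apfu

MnO (M=70.937): mol = 0.37808; Mn = 0.37808, O = 0.37808.
FeO (M=71.844): mol = 0.23120; Fe = 0.23120, O = 0.23120.
Al2O3 (M=101.961): mol = 0.20057; Al = 0.40114, O = 0.60171.
SiO2 (M=60.083): mol = 0.60633; Si = 0.60633, O = 1.21266.
ΣO = 2.42365; factor = 12/ΣO = 4.95121.
Si apfu = 0.60633 × 4.95121 = 3.002.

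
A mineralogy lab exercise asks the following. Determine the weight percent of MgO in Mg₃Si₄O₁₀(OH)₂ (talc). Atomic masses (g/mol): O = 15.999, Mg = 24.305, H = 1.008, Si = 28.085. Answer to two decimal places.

Molar mass of Mg₃Si₄O₁₀(OH)₂ = 3*24.305 + 4*28.085 + 12*15.999 + 2*1.008 = 379.259 g/mol.
Each formula unit contains 3 Mg, equivalent to 3/1 = 3.0000 mol MgO.
M(MgO) = 1×24.305 + 1×15.999 = 40.304 g/mol.
Mass of MgO per formula unit = 3.0000 × 40.304 = 120.912 g.
MgO wt% = 120.912 / 379.259 × 100 = 31.88%.

31.88 wt%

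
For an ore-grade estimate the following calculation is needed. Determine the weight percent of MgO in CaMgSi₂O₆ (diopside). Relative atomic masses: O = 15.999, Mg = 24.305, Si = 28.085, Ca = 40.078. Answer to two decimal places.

M(CaMgSi₂O₆) = 216.547 g/mol; M(MgO) = 40.304 g/mol.
Moles MgO per formula unit = 1 Mg ÷ 1 = 1.0000.
MgO fraction = (1.0000 × 40.304) / 216.547 = 40.304/216.547 = 0.1861.

18.61 wt%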